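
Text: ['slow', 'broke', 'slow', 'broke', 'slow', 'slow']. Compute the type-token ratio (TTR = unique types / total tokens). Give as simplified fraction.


Tokens: 6
Unique types: ('broke', 'slow') = 2
TTR = 2/6
Simplify: divide both by 2 -> 1/3
TTR = 1/3

1/3


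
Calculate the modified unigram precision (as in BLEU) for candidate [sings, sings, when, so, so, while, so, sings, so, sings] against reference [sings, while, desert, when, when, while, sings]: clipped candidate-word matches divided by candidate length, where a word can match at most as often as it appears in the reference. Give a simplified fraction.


Reference word counts: {'desert': 1, 'sings': 2, 'when': 2, 'while': 2}
Checking each candidate word (with clipping):
  'sings' -> in reference (ref count 2, used 1/2) -> match (matches: 1)
  'sings' -> in reference (ref count 2, used 2/2) -> match (matches: 2)
  'when' -> in reference (ref count 2, used 1/2) -> match (matches: 3)
  'so' -> not in reference -> no match (matches: 3)
  'so' -> not in reference -> no match (matches: 3)
  'while' -> in reference (ref count 2, used 1/2) -> match (matches: 4)
  'so' -> not in reference -> no match (matches: 4)
  'sings' -> ref count 2 already used up (2/2) -> clipped, no match (matches: 4)
  'so' -> not in reference -> no match (matches: 4)
  'sings' -> ref count 2 already used up (2/2) -> clipped, no match (matches: 4)
Clipped matches: 4, Candidate length: 10
Precision = 4/10 = 2/5

2/5


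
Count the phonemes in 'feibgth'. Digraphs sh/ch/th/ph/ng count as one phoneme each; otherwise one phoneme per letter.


Parsing 'feibgth' greedily, digraphs first:
  'f' -> consonant phoneme (phonemes so far: 1)
  'e' -> vowel phoneme (phonemes so far: 2)
  'i' -> vowel phoneme (phonemes so far: 3)
  'b' -> consonant phoneme (phonemes so far: 4)
  'g' -> consonant phoneme (phonemes so far: 5)
  'th' -> digraph (1 consonant phoneme) (phonemes so far: 6)
Total phonemes: 6

6


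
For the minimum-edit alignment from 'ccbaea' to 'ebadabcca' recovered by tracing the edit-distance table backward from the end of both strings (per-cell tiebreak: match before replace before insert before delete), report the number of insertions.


Edit distance = 7. Backtracking from cell (6, 9) with preference match > replace > insert > delete,
then listing the resulting alignment 'ccbaea' -> 'ebadabcca' left to right:
  Step 1: insert 'e' [insertion #1]
  Step 2: insert 'b' [insertion #2]
  Step 3: insert 'a' [insertion #3]
  Step 4: replace c->d
  Step 5: replace c->a
  Step 6: keep 'b'
  Step 7: replace a->c
  Step 8: replace e->c
  Step 9: keep 'a'
Total insertions: 3

3


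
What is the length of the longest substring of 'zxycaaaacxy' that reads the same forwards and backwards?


Scanning 'zxycaaaacxy' for palindromic substrings.
Substring at positions 3-8: 'caaaac'.
Check: reverse('caaaac') = 'caaaac' -> palindrome confirmed.
Neighbouring characters ('y' / 'x') break symmetry, so it cannot extend further.
No longer palindromic substring exists; longest length = 6

6


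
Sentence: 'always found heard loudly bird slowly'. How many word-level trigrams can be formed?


Word trigrams from [6] words:
  Trigram 1: (always found heard)
  Trigram 2: (found heard loudly)
  Trigram 3: (heard loudly bird)
  Trigram 4: (loudly bird slowly)
Total word trigrams: 6 - 2 = 4

4


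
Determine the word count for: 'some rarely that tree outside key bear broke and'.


Counting words by splitting on spaces:
  Word 1: 'some'
  Word 2: 'rarely'
  Word 3: 'that'
  Word 4: 'tree'
  Word 5: 'outside'
  Word 6: 'key'
  Word 7: 'bear'
  Word 8: 'broke'
  Word 9: 'and'
Total words: 9

9


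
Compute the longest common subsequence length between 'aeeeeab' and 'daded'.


DP table for LCS of 'aeeeeab' and 'daded':
       d  a  d  e  d
    0  0  0  0  0  0
  a 0  0  1  1  1  1
  e 0  0  1  1  2  2
  e 0  0  1  1  2  2
  e 0  0  1  1  2  2
  e 0  0  1  1  2  2
  a 0  0  1  1  2  2
  b 0  0  1  1  2  2
LCS: 'ae'
LCS length = 2

2


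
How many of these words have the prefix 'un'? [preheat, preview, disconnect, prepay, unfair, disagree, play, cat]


Checking each word for prefix 'un':
  'preheat' -> no (count: 0)
  'preview' -> no (count: 0)
  'disconnect' -> no (count: 0)
  'prepay' -> no (count: 0)
  'unfair' -> YES, starts with 'un' (count: 1)
  'disagree' -> no (count: 1)
  'play' -> no (count: 1)
  'cat' -> no (count: 1)
Total with prefix 'un': 1

1


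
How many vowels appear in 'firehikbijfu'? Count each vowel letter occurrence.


Scanning each character of 'firehikbijfu':
  Position 1: 'f' -> consonant (running count: 0)
  Position 2: 'i' -> vowel (running count: 1)
  Position 3: 'r' -> consonant (running count: 1)
  Position 4: 'e' -> vowel (running count: 2)
  Position 5: 'h' -> consonant (running count: 2)
  Position 6: 'i' -> vowel (running count: 3)
  Position 7: 'k' -> consonant (running count: 3)
  Position 8: 'b' -> consonant (running count: 3)
  Position 9: 'i' -> vowel (running count: 4)
  Position 10: 'j' -> consonant (running count: 4)
  Position 11: 'f' -> consonant (running count: 4)
  Position 12: 'u' -> vowel (running count: 5)
Total vowels: 5

5


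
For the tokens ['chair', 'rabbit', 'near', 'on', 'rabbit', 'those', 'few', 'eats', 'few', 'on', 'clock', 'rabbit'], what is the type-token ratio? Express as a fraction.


Tokens: 12
Unique types: ('chair', 'clock', 'eats', 'few', 'near', 'on', 'rabbit', 'those') = 8
TTR = 8/12
Simplify: divide both by 4 -> 2/3
TTR = 2/3

2/3


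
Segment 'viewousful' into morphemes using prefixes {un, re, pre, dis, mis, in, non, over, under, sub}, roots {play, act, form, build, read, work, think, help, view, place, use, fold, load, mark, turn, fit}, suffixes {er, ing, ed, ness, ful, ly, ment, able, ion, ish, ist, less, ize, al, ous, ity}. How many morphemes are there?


Segmenting 'viewousful' against the inventory:
  'view' -> root (morpheme 1)
  'ous' -> suffix (morpheme 2)
  'ful' -> suffix (morpheme 3)
Total morphemes: 3

3


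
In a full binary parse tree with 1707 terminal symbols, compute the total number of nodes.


Leaf nodes (terminals): 1707
Internal nodes = n - 1 = 1707 - 1 = 1706
Total = leaves + internal = 1707 + 1706 = 3413

3413


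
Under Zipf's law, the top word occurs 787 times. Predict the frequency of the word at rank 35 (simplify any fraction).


Zipf's law: freq(rank) = f1 / rank
f1 = 787, rank = 35
freq = 787 / 35
GCD(787, 35) = 1
Simplified: 787/35

787/35


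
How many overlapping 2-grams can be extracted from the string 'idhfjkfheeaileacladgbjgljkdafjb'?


String 'idhfjkfheeaileacladgbjgljkdafjb' has length L = 31.
Number of overlapping n-grams = L - n + 1
Substituting: 31 - 2 + 1 = 30

30


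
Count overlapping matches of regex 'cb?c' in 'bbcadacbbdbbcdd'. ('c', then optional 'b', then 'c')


Pattern: cb?c means 'c', then optional 'b', then 'c'.
Scanning 'bbcadacbbdbbcdd' position-by-position:
  Pos 0: window 'bbc' -> no
  Pos 1: window 'bca' -> no
  Pos 2: window 'cad' -> no
  Pos 3: window 'ada' -> no
  Pos 4: window 'dac' -> no
  Pos 5: window 'acb' -> no
  Pos 6: window 'cbb' -> no
  Pos 7: window 'bbd' -> no
  Pos 8: window 'bdb' -> no
  Pos 9: window 'dbb' -> no
  Pos 10: window 'bbc' -> no
  Pos 11: window 'bcd' -> no
  Pos 12: window 'cdd' -> no
  Pos 13: window 'dd' -> no
  Pos 14: window 'd' -> no
Total matches: 0

0


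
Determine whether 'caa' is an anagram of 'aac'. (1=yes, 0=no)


Sort characters of 'caa': 'aac'
Sort characters of 'aac': 'aac'
Sorted forms match -> they ARE anagrams
Result: 1

1


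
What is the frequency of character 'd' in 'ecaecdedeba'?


Scanning 'ecaecdedeba' for 'd':
  Position 5: 'd' -> MATCH (count: 1)
  Position 7: 'd' -> MATCH (count: 2)
Total occurrences of 'd': 2

2


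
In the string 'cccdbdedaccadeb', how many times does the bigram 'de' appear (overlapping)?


Scanning 'cccdbdedaccadeb' for bigram 'de':
  Position 0: 'cc' -> no
  Position 1: 'cc' -> no
  Position 2: 'cd' -> no
  Position 3: 'db' -> no
  Position 4: 'bd' -> no
  Position 5: 'de' -> MATCH
  Position 6: 'ed' -> no
  Position 7: 'da' -> no
  Position 8: 'ac' -> no
  Position 9: 'cc' -> no
  Position 10: 'ca' -> no
  Position 11: 'ad' -> no
  Position 12: 'de' -> MATCH
  Position 13: 'eb' -> no
Total matches: 2

2


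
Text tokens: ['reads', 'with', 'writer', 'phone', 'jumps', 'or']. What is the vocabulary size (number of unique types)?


Listing all tokens and tracking unique types:
  Token 1: 'reads' -> NEW (unique so far: 1)
  Token 2: 'with' -> NEW (unique so far: 2)
  Token 3: 'writer' -> NEW (unique so far: 3)
  Token 4: 'phone' -> NEW (unique so far: 4)
  Token 5: 'jumps' -> NEW (unique so far: 5)
  Token 6: 'or' -> NEW (unique so far: 6)
Unique types: ('jumps', 'or', 'phone', 'reads', 'with', 'writer')
Vocabulary size: 6

6


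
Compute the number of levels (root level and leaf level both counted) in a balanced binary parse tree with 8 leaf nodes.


In a balanced binary tree with n leaves the deepest leaf is ceil(log2(n)) edges below the root,
so counting node levels inclusive of root and leaves gives ceil(log2(n)) + 1 levels.
log2(8) = 3.0000
ceil(3.0000) = 3
levels = 3 + 1 = 4

4


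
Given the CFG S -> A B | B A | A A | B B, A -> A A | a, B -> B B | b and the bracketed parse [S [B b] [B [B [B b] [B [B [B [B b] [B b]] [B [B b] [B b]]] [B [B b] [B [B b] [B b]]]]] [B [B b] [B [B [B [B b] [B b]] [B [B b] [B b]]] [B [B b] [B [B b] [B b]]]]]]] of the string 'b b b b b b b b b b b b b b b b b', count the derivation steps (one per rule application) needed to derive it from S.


Every bracketed nonterminal node [X ...] in the tree is produced by exactly one rule application.
Reading the tree off as a leftmost derivation:
  Step 1: S  =>  B B   (applied S -> B B)
  Step 2: B B  =>  b B   (applied B -> b)
  Step 3: b B  =>  b B B   (applied B -> B B)
  Step 4: b B B  =>  b B B B   (applied B -> B B)
  Step 5: b B B B  =>  b b B B   (applied B -> b)
  Step 6: b b B B  =>  b b B B B   (applied B -> B B)
  Step 7: b b B B B  =>  b b B B B B   (applied B -> B B)
  Step 8: b b B B B B  =>  b b B B B B B   (applied B -> B B)
  Step 9: b b B B B B B  =>  b b b B B B B   (applied B -> b)
  Step 10: b b b B B B B  =>  b b b b B B B   (applied B -> b)
  Step 11: b b b b B B B  =>  b b b b B B B B   (applied B -> B B)
  Step 12: b b b b B B B B  =>  b b b b b B B B   (applied B -> b)
  Step 13: b b b b b B B B  =>  b b b b b b B B   (applied B -> b)
  Step 14: b b b b b b B B  =>  b b b b b b B B B   (applied B -> B B)
  Step 15: b b b b b b B B B  =>  b b b b b b b B B   (applied B -> b)
  Step 16: b b b b b b b B B  =>  b b b b b b b B B B   (applied B -> B B)
  Step 17: b b b b b b b B B B  =>  b b b b b b b b B B   (applied B -> b)
  Step 18: b b b b b b b b B B  =>  b b b b b b b b b B   (applied B -> b)
  Step 19: b b b b b b b b b B  =>  b b b b b b b b b B B   (applied B -> B B)
  Step 20: b b b b b b b b b B B  =>  b b b b b b b b b b B   (applied B -> b)
  Step 21: b b b b b b b b b b B  =>  b b b b b b b b b b B B   (applied B -> B B)
  Step 22: b b b b b b b b b b B B  =>  b b b b b b b b b b B B B   (applied B -> B B)
  Step 23: b b b b b b b b b b B B B  =>  b b b b b b b b b b B B B B   (applied B -> B B)
  Step 24: b b b b b b b b b b B B B B  =>  b b b b b b b b b b b B B B   (applied B -> b)
  Step 25: b b b b b b b b b b b B B B  =>  b b b b b b b b b b b b B B   (applied B -> b)
  Step 26: b b b b b b b b b b b b B B  =>  b b b b b b b b b b b b B B B   (applied B -> B B)
  Step 27: b b b b b b b b b b b b B B B  =>  b b b b b b b b b b b b b B B   (applied B -> b)
  Step 28: b b b b b b b b b b b b b B B  =>  b b b b b b b b b b b b b b B   (applied B -> b)
  Step 29: b b b b b b b b b b b b b b B  =>  b b b b b b b b b b b b b b B B   (applied B -> B B)
  Step 30: b b b b b b b b b b b b b b B B  =>  b b b b b b b b b b b b b b b B   (applied B -> b)
  Step 31: b b b b b b b b b b b b b b b B  =>  b b b b b b b b b b b b b b b B B   (applied B -> B B)
  Step 32: b b b b b b b b b b b b b b b B B  =>  b b b b b b b b b b b b b b b b B   (applied B -> b)
  Step 33: b b b b b b b b b b b b b b b b B  =>  b b b b b b b b b b b b b b b b b   (applied B -> b)
Final yield: b b b b b b b b b b b b b b b b b
Total rewrite steps: 33

33


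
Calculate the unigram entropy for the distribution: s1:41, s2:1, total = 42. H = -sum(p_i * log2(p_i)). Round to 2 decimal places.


Computing entropy H = -sum(p_i * log2(p_i)):
  s1: p = 41/42 = 0.9762, -p*log2(p) = 0.0339
  s2: p = 1/42 = 0.0238, -p*log2(p) = 0.1284
H = sum of terms = 0.1623
Rounded to 2 decimals: 0.16

0.16


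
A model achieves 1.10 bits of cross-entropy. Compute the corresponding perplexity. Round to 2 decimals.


Perplexity formula: PP = 2^H
H = 1.10
PP = 2^1.10
Decompose: 2^1.10 = 2^1 * 2^0.10
2^1 = 2, 2^0.10 ~ 1.0717735
PP ~ 2 * 1.0717735 = 2.1435470
Rounded to 2 decimals: 2.14

2.14


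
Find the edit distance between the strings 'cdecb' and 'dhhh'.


Building DP table for s1='cdecb' (len 5) and s2='dhhh' (len 4):
       d  h  h  h
    0  1  2  3  4
  c 1  1  2  3  4
  d 2  1  2  3  4
  e 3  2  2  3  4
  c 4  3  3  3  4
  b 5  4  4  4  4
Edit distance = dp[5][4] = 4

4


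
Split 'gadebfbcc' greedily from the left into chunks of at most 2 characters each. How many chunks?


'gadebfbcc' has 9 characters.
Chunking with max size 2:
  Chunk 1: 'ga' (positions 0-1)
  Chunk 2: 'de' (positions 2-3)
  Chunk 3: 'bf' (positions 4-5)
  Chunk 4: 'bc' (positions 6-7)
  Chunk 5: 'c' (positions 8-8)
Total chunks: ceil(9 / 2) = 5

5


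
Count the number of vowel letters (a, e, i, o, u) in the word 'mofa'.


Scanning each character of 'mofa':
  Position 1: 'm' -> consonant (running count: 0)
  Position 2: 'o' -> vowel (running count: 1)
  Position 3: 'f' -> consonant (running count: 1)
  Position 4: 'a' -> vowel (running count: 2)
Total vowels: 2

2


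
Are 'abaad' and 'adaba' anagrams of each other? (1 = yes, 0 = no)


Sort characters of 'abaad': 'aaabd'
Sort characters of 'adaba': 'aaabd'
Sorted forms match -> they ARE anagrams
Result: 1

1


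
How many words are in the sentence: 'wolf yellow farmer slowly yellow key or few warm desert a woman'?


Counting words by splitting on spaces:
  Word 1: 'wolf'
  Word 2: 'yellow'
  Word 3: 'farmer'
  Word 4: 'slowly'
  Word 5: 'yellow'
  Word 6: 'key'
  Word 7: 'or'
  Word 8: 'few'
  Word 9: 'warm'
  Word 10: 'desert'
  Word 11: 'a'
  Word 12: 'woman'
Total words: 12

12


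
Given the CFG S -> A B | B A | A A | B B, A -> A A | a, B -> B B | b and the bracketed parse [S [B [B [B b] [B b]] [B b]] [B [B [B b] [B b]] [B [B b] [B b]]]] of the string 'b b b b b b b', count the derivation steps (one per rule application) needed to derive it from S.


Every bracketed nonterminal node [X ...] in the tree is produced by exactly one rule application.
Reading the tree off as a leftmost derivation:
  Step 1: S  =>  B B   (applied S -> B B)
  Step 2: B B  =>  B B B   (applied B -> B B)
  Step 3: B B B  =>  B B B B   (applied B -> B B)
  Step 4: B B B B  =>  b B B B   (applied B -> b)
  Step 5: b B B B  =>  b b B B   (applied B -> b)
  Step 6: b b B B  =>  b b b B   (applied B -> b)
  Step 7: b b b B  =>  b b b B B   (applied B -> B B)
  Step 8: b b b B B  =>  b b b B B B   (applied B -> B B)
  Step 9: b b b B B B  =>  b b b b B B   (applied B -> b)
  Step 10: b b b b B B  =>  b b b b b B   (applied B -> b)
  Step 11: b b b b b B  =>  b b b b b B B   (applied B -> B B)
  Step 12: b b b b b B B  =>  b b b b b b B   (applied B -> b)
  Step 13: b b b b b b B  =>  b b b b b b b   (applied B -> b)
Final yield: b b b b b b b
Total rewrite steps: 13

13


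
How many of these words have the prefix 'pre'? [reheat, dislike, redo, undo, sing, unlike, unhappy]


Checking each word for prefix 'pre':
  'reheat' -> no (count: 0)
  'dislike' -> no (count: 0)
  'redo' -> no (count: 0)
  'undo' -> no (count: 0)
  'sing' -> no (count: 0)
  'unlike' -> no (count: 0)
  'unhappy' -> no (count: 0)
Total with prefix 'pre': 0

0


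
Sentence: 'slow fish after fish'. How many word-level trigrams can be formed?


Word trigrams from [4] words:
  Trigram 1: (slow fish after)
  Trigram 2: (fish after fish)
Total word trigrams: 4 - 2 = 2

2


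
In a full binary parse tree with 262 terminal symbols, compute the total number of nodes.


Leaf nodes (terminals): 262
Internal nodes = n - 1 = 262 - 1 = 261
Total = leaves + internal = 262 + 261 = 523

523


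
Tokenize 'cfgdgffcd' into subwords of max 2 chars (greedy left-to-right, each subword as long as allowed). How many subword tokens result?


'cfgdgffcd' has 9 characters.
Chunking with max size 2:
  Chunk 1: 'cf' (positions 0-1)
  Chunk 2: 'gd' (positions 2-3)
  Chunk 3: 'gf' (positions 4-5)
  Chunk 4: 'fc' (positions 6-7)
  Chunk 5: 'd' (positions 8-8)
Total chunks: ceil(9 / 2) = 5

5


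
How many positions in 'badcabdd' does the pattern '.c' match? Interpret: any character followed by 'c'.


Pattern: .c means any character followed by 'c'.
Scanning 'badcabdd' position-by-position:
  Pos 0: window 'ba' -> no
  Pos 1: window 'ad' -> no
  Pos 2: window 'dc' -> MATCH
  Pos 3: window 'ca' -> no
  Pos 4: window 'ab' -> no
  Pos 5: window 'bd' -> no
  Pos 6: window 'dd' -> no
  Pos 7: window 'd' -> no
Total matches: 1

1


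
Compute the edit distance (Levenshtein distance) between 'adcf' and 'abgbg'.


Building DP table for s1='adcf' (len 4) and s2='abgbg' (len 5):
       a  b  g  b  g
    0  1  2  3  4  5
  a 1  0  1  2  3  4
  d 2  1  1  2  3  4
  c 3  2  2  2  3  4
  f 4  3  3  3  3  4
Edit distance = dp[4][5] = 4

4


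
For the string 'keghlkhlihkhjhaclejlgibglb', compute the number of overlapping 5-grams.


String 'keghlkhlihkhjhaclejlgibglb' has length L = 26.
Number of overlapping n-grams = L - n + 1
Substituting: 26 - 5 + 1 = 22

22


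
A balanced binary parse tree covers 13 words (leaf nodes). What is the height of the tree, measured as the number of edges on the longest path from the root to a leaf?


In a balanced binary tree with n leaves the deepest leaf is ceil(log2(n)) edges below the root.
log2(13) = 3.7004
ceil(3.7004) = 4
height (edges) = 4

4


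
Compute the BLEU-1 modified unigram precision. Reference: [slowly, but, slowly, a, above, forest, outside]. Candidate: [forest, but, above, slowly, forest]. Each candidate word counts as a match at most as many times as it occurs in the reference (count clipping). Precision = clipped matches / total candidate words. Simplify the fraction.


Reference word counts: {'a': 1, 'above': 1, 'but': 1, 'forest': 1, 'outside': 1, 'slowly': 2}
Checking each candidate word (with clipping):
  'forest' -> in reference (ref count 1, used 1/1) -> match (matches: 1)
  'but' -> in reference (ref count 1, used 1/1) -> match (matches: 2)
  'above' -> in reference (ref count 1, used 1/1) -> match (matches: 3)
  'slowly' -> in reference (ref count 2, used 1/2) -> match (matches: 4)
  'forest' -> ref count 1 already used up (1/1) -> clipped, no match (matches: 4)
Clipped matches: 4, Candidate length: 5
Precision = 4/5

4/5


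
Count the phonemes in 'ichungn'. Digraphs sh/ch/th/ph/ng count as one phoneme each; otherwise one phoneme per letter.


Parsing 'ichungn' greedily, digraphs first:
  'i' -> vowel phoneme (phonemes so far: 1)
  'ch' -> digraph (1 consonant phoneme) (phonemes so far: 2)
  'u' -> vowel phoneme (phonemes so far: 3)
  'ng' -> digraph (1 consonant phoneme) (phonemes so far: 4)
  'n' -> consonant phoneme (phonemes so far: 5)
Total phonemes: 5

5


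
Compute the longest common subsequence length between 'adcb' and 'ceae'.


DP table for LCS of 'adcb' and 'ceae':
       c  e  a  e
    0  0  0  0  0
  a 0  0  0  1  1
  d 0  0  0  1  1
  c 0  1  1  1  1
  b 0  1  1  1  1
LCS: 'a'
LCS length = 1

1


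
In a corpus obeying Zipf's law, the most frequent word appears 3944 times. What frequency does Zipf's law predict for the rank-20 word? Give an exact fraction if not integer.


Zipf's law: freq(rank) = f1 / rank
f1 = 3944, rank = 20
freq = 3944 / 20
GCD(3944, 20) = 4
Simplified: 986/5

986/5


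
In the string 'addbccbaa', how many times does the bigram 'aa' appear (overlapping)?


Scanning 'addbccbaa' for bigram 'aa':
  Position 0: 'ad' -> no
  Position 1: 'dd' -> no
  Position 2: 'db' -> no
  Position 3: 'bc' -> no
  Position 4: 'cc' -> no
  Position 5: 'cb' -> no
  Position 6: 'ba' -> no
  Position 7: 'aa' -> MATCH
Total matches: 1

1


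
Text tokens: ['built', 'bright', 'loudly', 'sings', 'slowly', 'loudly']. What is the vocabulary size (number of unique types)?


Listing all tokens and tracking unique types:
  Token 1: 'built' -> NEW (unique so far: 1)
  Token 2: 'bright' -> NEW (unique so far: 2)
  Token 3: 'loudly' -> NEW (unique so far: 3)
  Token 4: 'sings' -> NEW (unique so far: 4)
  Token 5: 'slowly' -> NEW (unique so far: 5)
  Token 6: 'loudly' -> duplicate (unique so far: 5)
Unique types: ('bright', 'built', 'loudly', 'sings', 'slowly')
Vocabulary size: 5

5


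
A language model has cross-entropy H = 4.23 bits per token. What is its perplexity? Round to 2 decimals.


Perplexity formula: PP = 2^H
H = 4.23
PP = 2^4.23
Decompose: 2^4.23 = 2^4 * 2^0.23
2^4 = 16, 2^0.23 ~ 1.1728349
PP ~ 16 * 1.1728349 = 18.7653584
Rounded to 2 decimals: 18.77

18.77


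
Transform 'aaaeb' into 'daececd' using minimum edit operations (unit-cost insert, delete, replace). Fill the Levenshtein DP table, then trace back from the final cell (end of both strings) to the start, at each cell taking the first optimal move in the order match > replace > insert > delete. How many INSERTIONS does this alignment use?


Edit distance = 5. Backtracking from cell (5, 7) with preference match > replace > insert > delete,
then listing the resulting alignment 'aaaeb' -> 'daececd' left to right:
  Step 1: insert 'd' [insertion #1]
  Step 2: keep 'a'
  Step 3: replace a->e
  Step 4: replace a->c
  Step 5: keep 'e'
  Step 6: insert 'c' [insertion #2]
  Step 7: replace b->d
Total insertions: 2

2


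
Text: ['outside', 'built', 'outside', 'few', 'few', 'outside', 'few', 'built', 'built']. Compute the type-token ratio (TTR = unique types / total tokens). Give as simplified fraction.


Tokens: 9
Unique types: ('built', 'few', 'outside') = 3
TTR = 3/9
Simplify: divide both by 3 -> 1/3
TTR = 1/3

1/3


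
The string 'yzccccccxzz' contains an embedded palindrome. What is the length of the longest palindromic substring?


Scanning 'yzccccccxzz' for palindromic substrings.
Substring at positions 2-7: 'cccccc'.
Check: reverse('cccccc') = 'cccccc' -> palindrome confirmed.
Neighbouring characters ('z' / 'x') break symmetry, so it cannot extend further.
No longer palindromic substring exists; longest length = 6

6


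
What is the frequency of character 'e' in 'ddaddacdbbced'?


Scanning 'ddaddacdbbced' for 'e':
  Position 11: 'e' -> MATCH (count: 1)
Total occurrences of 'e': 1

1


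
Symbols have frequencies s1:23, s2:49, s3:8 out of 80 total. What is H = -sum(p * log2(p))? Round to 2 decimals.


Computing entropy H = -sum(p_i * log2(p_i)):
  s1: p = 23/80 = 0.2875, -p*log2(p) = 0.5170
  s2: p = 49/80 = 0.6125, -p*log2(p) = 0.4332
  s3: p = 8/80 = 0.1000, -p*log2(p) = 0.3322
H = sum of terms = 1.2824
Rounded to 2 decimals: 1.28

1.28


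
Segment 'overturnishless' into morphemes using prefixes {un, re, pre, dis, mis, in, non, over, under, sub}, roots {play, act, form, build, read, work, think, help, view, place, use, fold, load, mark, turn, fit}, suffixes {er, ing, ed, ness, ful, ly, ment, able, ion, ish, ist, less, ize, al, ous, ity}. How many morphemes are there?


Segmenting 'overturnishless' against the inventory:
  'over' -> prefix (morpheme 1)
  'turn' -> root (morpheme 2)
  'ish' -> suffix (morpheme 3)
  'less' -> suffix (morpheme 4)
Total morphemes: 4

4


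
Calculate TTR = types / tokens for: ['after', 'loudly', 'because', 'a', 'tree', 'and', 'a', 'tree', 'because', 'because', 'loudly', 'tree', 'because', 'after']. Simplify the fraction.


Tokens: 14
Unique types: ('a', 'after', 'and', 'because', 'loudly', 'tree') = 6
TTR = 6/14
Simplify: divide both by 2 -> 3/7
TTR = 3/7

3/7


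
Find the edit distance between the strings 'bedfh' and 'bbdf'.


Building DP table for s1='bedfh' (len 5) and s2='bbdf' (len 4):
       b  b  d  f
    0  1  2  3  4
  b 1  0  1  2  3
  e 2  1  1  2  3
  d 3  2  2  1  2
  f 4  3  3  2  1
  h 5  4  4  3  2
Edit distance = dp[5][4] = 2

2


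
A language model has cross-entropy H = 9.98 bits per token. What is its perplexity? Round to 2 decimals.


Perplexity formula: PP = 2^H
H = 9.98
PP = 2^9.98
Decompose: 2^9.98 = 2^9 * 2^0.98
2^9 = 512, 2^0.98 ~ 1.9724654
PP ~ 512 * 1.9724654 = 1009.9022848
Rounded to 2 decimals: 1009.90

1009.90


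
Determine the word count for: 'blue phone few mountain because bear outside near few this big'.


Counting words by splitting on spaces:
  Word 1: 'blue'
  Word 2: 'phone'
  Word 3: 'few'
  Word 4: 'mountain'
  Word 5: 'because'
  Word 6: 'bear'
  Word 7: 'outside'
  Word 8: 'near'
  Word 9: 'few'
  Word 10: 'this'
  Word 11: 'big'
Total words: 11

11


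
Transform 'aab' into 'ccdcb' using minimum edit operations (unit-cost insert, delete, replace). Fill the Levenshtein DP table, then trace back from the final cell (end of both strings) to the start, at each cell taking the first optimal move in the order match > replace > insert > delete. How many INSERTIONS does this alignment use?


Edit distance = 4. Backtracking from cell (3, 5) with preference match > replace > insert > delete,
then listing the resulting alignment 'aab' -> 'ccdcb' left to right:
  Step 1: insert 'c' [insertion #1]
  Step 2: insert 'c' [insertion #2]
  Step 3: replace a->d
  Step 4: replace a->c
  Step 5: keep 'b'
Total insertions: 2

2


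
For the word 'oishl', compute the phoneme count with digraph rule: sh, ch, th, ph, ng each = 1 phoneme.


Parsing 'oishl' greedily, digraphs first:
  'o' -> vowel phoneme (phonemes so far: 1)
  'i' -> vowel phoneme (phonemes so far: 2)
  'sh' -> digraph (1 consonant phoneme) (phonemes so far: 3)
  'l' -> consonant phoneme (phonemes so far: 4)
Total phonemes: 4

4


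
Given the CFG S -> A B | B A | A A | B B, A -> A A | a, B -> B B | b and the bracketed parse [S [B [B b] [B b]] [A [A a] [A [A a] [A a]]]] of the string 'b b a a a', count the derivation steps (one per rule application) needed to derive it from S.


Every bracketed nonterminal node [X ...] in the tree is produced by exactly one rule application.
Reading the tree off as a leftmost derivation:
  Step 1: S  =>  B A   (applied S -> B A)
  Step 2: B A  =>  B B A   (applied B -> B B)
  Step 3: B B A  =>  b B A   (applied B -> b)
  Step 4: b B A  =>  b b A   (applied B -> b)
  Step 5: b b A  =>  b b A A   (applied A -> A A)
  Step 6: b b A A  =>  b b a A   (applied A -> a)
  Step 7: b b a A  =>  b b a A A   (applied A -> A A)
  Step 8: b b a A A  =>  b b a a A   (applied A -> a)
  Step 9: b b a a A  =>  b b a a a   (applied A -> a)
Final yield: b b a a a
Total rewrite steps: 9

9


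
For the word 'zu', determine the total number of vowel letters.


Scanning each character of 'zu':
  Position 1: 'z' -> consonant (running count: 0)
  Position 2: 'u' -> vowel (running count: 1)
Total vowels: 1

1


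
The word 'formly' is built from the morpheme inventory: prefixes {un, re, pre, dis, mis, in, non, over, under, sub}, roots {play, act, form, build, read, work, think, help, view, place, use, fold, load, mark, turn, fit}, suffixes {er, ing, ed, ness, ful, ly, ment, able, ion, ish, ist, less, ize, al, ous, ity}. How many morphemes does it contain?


Segmenting 'formly' against the inventory:
  'form' -> root (morpheme 1)
  'ly' -> suffix (morpheme 2)
Total morphemes: 2

2


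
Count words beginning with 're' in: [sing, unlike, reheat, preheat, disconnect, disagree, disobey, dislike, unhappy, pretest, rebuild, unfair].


Checking each word for prefix 're':
  'sing' -> no (count: 0)
  'unlike' -> no (count: 0)
  'reheat' -> YES, starts with 're' (count: 1)
  'preheat' -> no (count: 1)
  'disconnect' -> no (count: 1)
  'disagree' -> no (count: 1)
  'disobey' -> no (count: 1)
  'dislike' -> no (count: 1)
  'unhappy' -> no (count: 1)
  'pretest' -> no (count: 1)
  'rebuild' -> YES, starts with 're' (count: 2)
  'unfair' -> no (count: 2)
Total with prefix 're': 2

2


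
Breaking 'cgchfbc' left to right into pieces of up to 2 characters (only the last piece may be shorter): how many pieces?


'cgchfbc' has 7 characters.
Chunking with max size 2:
  Chunk 1: 'cg' (positions 0-1)
  Chunk 2: 'ch' (positions 2-3)
  Chunk 3: 'fb' (positions 4-5)
  Chunk 4: 'c' (positions 6-6)
Total chunks: ceil(7 / 2) = 4

4


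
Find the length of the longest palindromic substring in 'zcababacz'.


Scanning 'zcababacz' for palindromic substrings.
Substring at positions 0-8: 'zcababacz'.
Check: reverse('zcababacz') = 'zcababacz' -> palindrome confirmed.
No longer palindromic substring exists; longest length = 9

9


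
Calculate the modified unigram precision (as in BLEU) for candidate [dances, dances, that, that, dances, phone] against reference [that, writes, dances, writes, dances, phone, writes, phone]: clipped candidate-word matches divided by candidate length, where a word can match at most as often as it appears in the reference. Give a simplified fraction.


Reference word counts: {'dances': 2, 'phone': 2, 'that': 1, 'writes': 3}
Checking each candidate word (with clipping):
  'dances' -> in reference (ref count 2, used 1/2) -> match (matches: 1)
  'dances' -> in reference (ref count 2, used 2/2) -> match (matches: 2)
  'that' -> in reference (ref count 1, used 1/1) -> match (matches: 3)
  'that' -> ref count 1 already used up (1/1) -> clipped, no match (matches: 3)
  'dances' -> ref count 2 already used up (2/2) -> clipped, no match (matches: 3)
  'phone' -> in reference (ref count 2, used 1/2) -> match (matches: 4)
Clipped matches: 4, Candidate length: 6
Precision = 4/6 = 2/3

2/3


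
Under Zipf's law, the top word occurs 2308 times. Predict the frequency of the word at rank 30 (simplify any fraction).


Zipf's law: freq(rank) = f1 / rank
f1 = 2308, rank = 30
freq = 2308 / 30
GCD(2308, 30) = 2
Simplified: 1154/15

1154/15


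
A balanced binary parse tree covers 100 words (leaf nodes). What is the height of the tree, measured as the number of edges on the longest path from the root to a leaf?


In a balanced binary tree with n leaves the deepest leaf is ceil(log2(n)) edges below the root.
log2(100) = 6.6439
ceil(6.6439) = 7
height (edges) = 7

7


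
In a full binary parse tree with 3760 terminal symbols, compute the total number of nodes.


Leaf nodes (terminals): 3760
Internal nodes = n - 1 = 3760 - 1 = 3759
Total = leaves + internal = 3760 + 3759 = 7519

7519


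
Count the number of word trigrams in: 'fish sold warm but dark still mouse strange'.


Word trigrams from [8] words:
  Trigram 1: (fish sold warm)
  Trigram 2: (sold warm but)
  Trigram 3: (warm but dark)
  Trigram 4: (but dark still)
  Trigram 5: (dark still mouse)
  Trigram 6: (still mouse strange)
Total word trigrams: 8 - 2 = 6

6


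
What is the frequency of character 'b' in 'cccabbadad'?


Scanning 'cccabbadad' for 'b':
  Position 4: 'b' -> MATCH (count: 1)
  Position 5: 'b' -> MATCH (count: 2)
Total occurrences of 'b': 2

2


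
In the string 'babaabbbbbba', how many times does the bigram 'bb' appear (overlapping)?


Scanning 'babaabbbbbba' for bigram 'bb':
  Position 0: 'ba' -> no
  Position 1: 'ab' -> no
  Position 2: 'ba' -> no
  Position 3: 'aa' -> no
  Position 4: 'ab' -> no
  Position 5: 'bb' -> MATCH
  Position 6: 'bb' -> MATCH
  Position 7: 'bb' -> MATCH
  Position 8: 'bb' -> MATCH
  Position 9: 'bb' -> MATCH
  Position 10: 'ba' -> no
Total matches: 5

5


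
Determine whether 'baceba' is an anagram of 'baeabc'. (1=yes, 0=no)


Sort characters of 'baceba': 'aabbce'
Sort characters of 'baeabc': 'aabbce'
Sorted forms match -> they ARE anagrams
Result: 1

1


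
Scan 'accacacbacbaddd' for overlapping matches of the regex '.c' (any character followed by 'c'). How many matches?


Pattern: .c means any character followed by 'c'.
Scanning 'accacacbacbaddd' position-by-position:
  Pos 0: window 'ac' -> MATCH
  Pos 1: window 'cc' -> MATCH
  Pos 2: window 'ca' -> no
  Pos 3: window 'ac' -> MATCH
  Pos 4: window 'ca' -> no
  Pos 5: window 'ac' -> MATCH
  Pos 6: window 'cb' -> no
  Pos 7: window 'ba' -> no
  Pos 8: window 'ac' -> MATCH
  Pos 9: window 'cb' -> no
  Pos 10: window 'ba' -> no
  Pos 11: window 'ad' -> no
  Pos 12: window 'dd' -> no
  Pos 13: window 'dd' -> no
  Pos 14: window 'd' -> no
Total matches: 5

5


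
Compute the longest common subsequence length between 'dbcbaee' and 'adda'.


DP table for LCS of 'dbcbaee' and 'adda':
       a  d  d  a
    0  0  0  0  0
  d 0  0  1  1  1
  b 0  0  1  1  1
  c 0  0  1  1  1
  b 0  0  1  1  1
  a 0  1  1  1  2
  e 0  1  1  1  2
  e 0  1  1  1  2
LCS: 'da'
LCS length = 2

2


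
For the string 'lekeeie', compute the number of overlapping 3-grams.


String 'lekeeie' has length L = 7.
Number of overlapping n-grams = L - n + 1
Substituting: 7 - 3 + 1 = 5

5


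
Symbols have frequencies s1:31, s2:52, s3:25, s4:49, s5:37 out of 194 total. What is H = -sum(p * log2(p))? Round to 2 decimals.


Computing entropy H = -sum(p_i * log2(p_i)):
  s1: p = 31/194 = 0.1598, -p*log2(p) = 0.4228
  s2: p = 52/194 = 0.2680, -p*log2(p) = 0.5091
  s3: p = 25/194 = 0.1289, -p*log2(p) = 0.3809
  s4: p = 49/194 = 0.2526, -p*log2(p) = 0.5014
  s5: p = 37/194 = 0.1907, -p*log2(p) = 0.4559
H = sum of terms = 2.2701
Rounded to 2 decimals: 2.27

2.27


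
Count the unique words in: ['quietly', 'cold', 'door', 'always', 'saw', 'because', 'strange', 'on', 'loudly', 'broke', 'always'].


Listing all tokens and tracking unique types:
  Token 1: 'quietly' -> NEW (unique so far: 1)
  Token 2: 'cold' -> NEW (unique so far: 2)
  Token 3: 'door' -> NEW (unique so far: 3)
  Token 4: 'always' -> NEW (unique so far: 4)
  Token 5: 'saw' -> NEW (unique so far: 5)
  Token 6: 'because' -> NEW (unique so far: 6)
  Token 7: 'strange' -> NEW (unique so far: 7)
  Token 8: 'on' -> NEW (unique so far: 8)
  Token 9: 'loudly' -> NEW (unique so far: 9)
  Token 10: 'broke' -> NEW (unique so far: 10)
  Token 11: 'always' -> duplicate (unique so far: 10)
Unique types: ('always', 'because', 'broke', 'cold', 'door', 'loudly', 'on', 'quietly', 'saw', 'strange')
Vocabulary size: 10

10


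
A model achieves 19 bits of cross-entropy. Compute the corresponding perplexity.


Perplexity formula: PP = 2^H
H = 19
PP = 2^19
PP = 2^19 = 524288

524288


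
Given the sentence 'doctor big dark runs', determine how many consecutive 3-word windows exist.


Word trigrams from [4] words:
  Trigram 1: (doctor big dark)
  Trigram 2: (big dark runs)
Total word trigrams: 4 - 2 = 2

2


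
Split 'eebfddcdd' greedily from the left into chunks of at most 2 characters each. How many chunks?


'eebfddcdd' has 9 characters.
Chunking with max size 2:
  Chunk 1: 'ee' (positions 0-1)
  Chunk 2: 'bf' (positions 2-3)
  Chunk 3: 'dd' (positions 4-5)
  Chunk 4: 'cd' (positions 6-7)
  Chunk 5: 'd' (positions 8-8)
Total chunks: ceil(9 / 2) = 5

5


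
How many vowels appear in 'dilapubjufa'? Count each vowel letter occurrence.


Scanning each character of 'dilapubjufa':
  Position 1: 'd' -> consonant (running count: 0)
  Position 2: 'i' -> vowel (running count: 1)
  Position 3: 'l' -> consonant (running count: 1)
  Position 4: 'a' -> vowel (running count: 2)
  Position 5: 'p' -> consonant (running count: 2)
  Position 6: 'u' -> vowel (running count: 3)
  Position 7: 'b' -> consonant (running count: 3)
  Position 8: 'j' -> consonant (running count: 3)
  Position 9: 'u' -> vowel (running count: 4)
  Position 10: 'f' -> consonant (running count: 4)
  Position 11: 'a' -> vowel (running count: 5)
Total vowels: 5

5


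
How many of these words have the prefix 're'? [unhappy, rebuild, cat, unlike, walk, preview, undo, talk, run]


Checking each word for prefix 're':
  'unhappy' -> no (count: 0)
  'rebuild' -> YES, starts with 're' (count: 1)
  'cat' -> no (count: 1)
  'unlike' -> no (count: 1)
  'walk' -> no (count: 1)
  'preview' -> no (count: 1)
  'undo' -> no (count: 1)
  'talk' -> no (count: 1)
  'run' -> no (count: 1)
Total with prefix 're': 1

1


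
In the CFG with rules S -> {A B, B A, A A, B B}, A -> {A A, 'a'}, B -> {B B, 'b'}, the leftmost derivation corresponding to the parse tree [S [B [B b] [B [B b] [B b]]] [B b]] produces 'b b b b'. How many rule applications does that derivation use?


Every bracketed nonterminal node [X ...] in the tree is produced by exactly one rule application.
Reading the tree off as a leftmost derivation:
  Step 1: S  =>  B B   (applied S -> B B)
  Step 2: B B  =>  B B B   (applied B -> B B)
  Step 3: B B B  =>  b B B   (applied B -> b)
  Step 4: b B B  =>  b B B B   (applied B -> B B)
  Step 5: b B B B  =>  b b B B   (applied B -> b)
  Step 6: b b B B  =>  b b b B   (applied B -> b)
  Step 7: b b b B  =>  b b b b   (applied B -> b)
Final yield: b b b b
Total rewrite steps: 7

7


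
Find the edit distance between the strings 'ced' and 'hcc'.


Building DP table for s1='ced' (len 3) and s2='hcc' (len 3):
       h  c  c
    0  1  2  3
  c 1  1  1  2
  e 2  2  2  2
  d 3  3  3  3
Edit distance = dp[3][3] = 3

3


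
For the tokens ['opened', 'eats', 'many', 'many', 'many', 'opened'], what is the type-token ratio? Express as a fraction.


Tokens: 6
Unique types: ('eats', 'many', 'opened') = 3
TTR = 3/6
Simplify: divide both by 3 -> 1/2
TTR = 1/2

1/2


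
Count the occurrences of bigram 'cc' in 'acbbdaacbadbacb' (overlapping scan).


Scanning 'acbbdaacbadbacb' for bigram 'cc':
  Position 0: 'ac' -> no
  Position 1: 'cb' -> no
  Position 2: 'bb' -> no
  Position 3: 'bd' -> no
  Position 4: 'da' -> no
  Position 5: 'aa' -> no
  Position 6: 'ac' -> no
  Position 7: 'cb' -> no
  Position 8: 'ba' -> no
  Position 9: 'ad' -> no
  Position 10: 'db' -> no
  Position 11: 'ba' -> no
  Position 12: 'ac' -> no
  Position 13: 'cb' -> no
Total matches: 0

0


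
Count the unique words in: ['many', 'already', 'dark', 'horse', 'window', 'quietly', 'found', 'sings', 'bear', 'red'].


Listing all tokens and tracking unique types:
  Token 1: 'many' -> NEW (unique so far: 1)
  Token 2: 'already' -> NEW (unique so far: 2)
  Token 3: 'dark' -> NEW (unique so far: 3)
  Token 4: 'horse' -> NEW (unique so far: 4)
  Token 5: 'window' -> NEW (unique so far: 5)
  Token 6: 'quietly' -> NEW (unique so far: 6)
  Token 7: 'found' -> NEW (unique so far: 7)
  Token 8: 'sings' -> NEW (unique so far: 8)
  Token 9: 'bear' -> NEW (unique so far: 9)
  Token 10: 'red' -> NEW (unique so far: 10)
Unique types: ('already', 'bear', 'dark', 'found', 'horse', 'many', 'quietly', 'red', 'sings', 'window')
Vocabulary size: 10

10


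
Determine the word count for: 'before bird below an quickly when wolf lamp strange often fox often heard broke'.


Counting words by splitting on spaces:
  Word 1: 'before'
  Word 2: 'bird'
  Word 3: 'below'
  Word 4: 'an'
  Word 5: 'quickly'
  Word 6: 'when'
  Word 7: 'wolf'
  Word 8: 'lamp'
  Word 9: 'strange'
  Word 10: 'often'
  Word 11: 'fox'
  Word 12: 'often'
  Word 13: 'heard'
  Word 14: 'broke'
Total words: 14

14


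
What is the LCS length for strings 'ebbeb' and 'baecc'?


DP table for LCS of 'ebbeb' and 'baecc':
       b  a  e  c  c
    0  0  0  0  0  0
  e 0  0  0  1  1  1
  b 0  1  1  1  1  1
  b 0  1  1  1  1  1
  e 0  1  1  2  2  2
  b 0  1  1  2  2  2
LCS: 'be'
LCS length = 2

2


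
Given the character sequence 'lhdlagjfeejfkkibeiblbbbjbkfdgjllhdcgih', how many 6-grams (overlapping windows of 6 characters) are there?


String 'lhdlagjfeejfkkibeiblbbbjbkfdgjllhdcgih' has length L = 38.
Number of overlapping n-grams = L - n + 1
Substituting: 38 - 6 + 1 = 33

33


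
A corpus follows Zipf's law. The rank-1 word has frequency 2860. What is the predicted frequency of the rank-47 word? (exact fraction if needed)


Zipf's law: freq(rank) = f1 / rank
f1 = 2860, rank = 47
freq = 2860 / 47
GCD(2860, 47) = 1
Simplified: 2860/47

2860/47
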